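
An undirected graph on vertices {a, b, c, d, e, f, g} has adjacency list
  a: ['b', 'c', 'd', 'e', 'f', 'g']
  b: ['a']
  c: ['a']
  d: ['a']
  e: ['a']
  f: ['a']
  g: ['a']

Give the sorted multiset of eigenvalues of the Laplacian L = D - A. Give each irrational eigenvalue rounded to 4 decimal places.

[0, 1, 1, 1, 1, 1, 7]

Each diagonal entry of L is the vertex degree and each off-diagonal entry is -1 where an edge is present, 0 otherwise; in the order [a, b, c, d, e, f, g] the diagonal is [6, 1, 1, 1, 1, 1, 1]. L is symmetric positive semidefinite, so every eigenvalue is real and nonnegative. The single zero eigenvalue shows the graph is connected. The eigenvalues sum to 12, which equals trace(L) = 2|E|.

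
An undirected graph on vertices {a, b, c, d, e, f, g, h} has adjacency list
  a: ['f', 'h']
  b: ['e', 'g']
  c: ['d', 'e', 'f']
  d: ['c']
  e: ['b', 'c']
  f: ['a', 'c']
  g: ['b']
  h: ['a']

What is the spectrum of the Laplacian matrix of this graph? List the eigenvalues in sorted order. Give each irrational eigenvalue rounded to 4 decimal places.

[0, 0.1981, 0.4915, 1.3204, 1.5550, 2.8258, 3.2470, 4.3623]

Reading degrees in the order [a, b, c, d, e, f, g, h] gives [2, 2, 3, 1, 2, 2, 1, 1]; set D = diag(2, 2, 3, 1, 2, 2, 1, 1) and form L = D - A. Since every row of L sums to 0, the all-ones vector is in the kernel and 0 is an eigenvalue. The single zero eigenvalue shows the graph is connected.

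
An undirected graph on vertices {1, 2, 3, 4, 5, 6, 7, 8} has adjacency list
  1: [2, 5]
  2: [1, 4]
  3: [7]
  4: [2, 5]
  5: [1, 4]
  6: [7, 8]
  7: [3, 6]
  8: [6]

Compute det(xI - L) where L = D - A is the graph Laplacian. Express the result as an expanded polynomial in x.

x^8 - 14x^7 + 78x^6 - 220x^5 + 328x^4 - 240x^3 + 64x^2

Reading degrees in the order [1, 2, 3, 4, 5, 6, 7, 8] gives [2, 2, 1, 2, 2, 2, 2, 1]; set D = diag(2, 2, 1, 2, 2, 2, 2, 1) and form L = D - A. Computing det(xI - L) by cofactor expansion (or equivalently via sum-over-permutations) gives x^8 - 14x^7 + 78x^6 - 220x^5 + 328x^4 - 240x^3 + 64x^2. The constant term is 0 because L is singular (the all-ones vector lies in its kernel). The eigenvalues sum to 14, which equals trace(L) = 2|E|.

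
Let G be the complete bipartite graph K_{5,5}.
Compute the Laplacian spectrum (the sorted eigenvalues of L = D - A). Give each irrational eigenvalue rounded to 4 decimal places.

The graph has 10 vertices and degree multiset [5, 5, 5, 5, 5, 5, 5, 5, 5, 5]; D is the diagonal matrix of degrees and L = D - A. Diagonalising L (or applying a numerical eigensolver to the 10x10 matrix) gives the spectrum above. The single zero eigenvalue shows the graph is connected. The largest eigenvalue, 10, is at most the vertex count 10.

[0, 5, 5, 5, 5, 5, 5, 5, 5, 10]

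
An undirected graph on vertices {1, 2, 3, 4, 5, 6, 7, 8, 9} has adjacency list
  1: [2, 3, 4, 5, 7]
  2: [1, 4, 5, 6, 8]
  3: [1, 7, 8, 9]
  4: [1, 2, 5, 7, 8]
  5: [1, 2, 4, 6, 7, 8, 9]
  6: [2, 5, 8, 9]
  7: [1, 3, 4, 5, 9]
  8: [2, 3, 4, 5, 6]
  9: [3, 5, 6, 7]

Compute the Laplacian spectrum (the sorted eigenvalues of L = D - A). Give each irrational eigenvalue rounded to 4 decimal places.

[0, 2.9581, 3.2679, 4.4345, 5.4102, 6, 6.7321, 6.9513, 8.2458]

Each diagonal entry of L is the vertex degree and each off-diagonal entry is -1 where an edge is present, 0 otherwise; in the order [1, 2, 3, 4, 5, 6, 7, 8, 9] the diagonal is [5, 5, 4, 5, 7, 4, 5, 5, 4]. Diagonalising L (or applying a numerical eigensolver to the 9x9 matrix) gives the spectrum above. The single zero eigenvalue shows the graph is connected. The eigenvalues sum to 44, which equals trace(L) = 2|E|. By the matrix-tree theorem the graph has (1/9) * product of the nonzero eigenvalues = 59664 spanning trees.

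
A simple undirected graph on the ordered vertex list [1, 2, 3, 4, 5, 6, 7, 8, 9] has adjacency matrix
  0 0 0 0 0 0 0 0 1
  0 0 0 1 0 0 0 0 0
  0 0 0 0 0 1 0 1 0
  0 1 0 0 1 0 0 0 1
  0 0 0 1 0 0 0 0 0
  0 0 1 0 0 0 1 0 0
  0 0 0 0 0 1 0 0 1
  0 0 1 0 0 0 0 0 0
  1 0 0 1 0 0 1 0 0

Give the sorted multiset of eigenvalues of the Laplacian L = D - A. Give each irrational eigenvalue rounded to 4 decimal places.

[0, 0.1627, 0.5321, 1, 1, 2.0892, 3, 3.5723, 4.6437]

With the vertex order [1, 2, 3, 4, 5, 6, 7, 8, 9], the degrees are [1, 1, 2, 3, 1, 2, 2, 1, 3], giving D = diag(1, 1, 2, 3, 1, 2, 2, 1, 3) and L = D - A. Diagonalising L (or applying a numerical eigensolver to the 9x9 matrix) gives the spectrum above. By the matrix-tree theorem the graph has (1/9) * product of the nonzero eigenvalues = 1 spanning tree.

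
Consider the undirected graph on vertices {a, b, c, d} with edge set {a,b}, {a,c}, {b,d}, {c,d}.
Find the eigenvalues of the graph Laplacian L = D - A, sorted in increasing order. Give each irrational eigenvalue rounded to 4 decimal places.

[0, 2, 2, 4]

Reading degrees in the order [a, b, c, d] gives [2, 2, 2, 2]; set D = diag(2, 2, 2, 2) and form L = D - A. The multiplicity of 0 as a Laplacian eigenvalue equals the number of connected components. The largest eigenvalue, 4, is at most the vertex count 4.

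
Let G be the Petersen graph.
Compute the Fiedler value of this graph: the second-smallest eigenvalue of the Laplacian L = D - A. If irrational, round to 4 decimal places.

The graph has 10 vertices and degree multiset [3, 3, 3, 3, 3, 3, 3, 3, 3, 3]; D is the diagonal matrix of degrees and L = D - A. The smallest Laplacian eigenvalue is always 0. The next one, lambda_2 = 2, measures how hard the graph is to disconnect: larger values mean better connectivity. By the matrix-tree theorem the graph has (1/10) * product of the nonzero eigenvalues = 2000 spanning trees.

2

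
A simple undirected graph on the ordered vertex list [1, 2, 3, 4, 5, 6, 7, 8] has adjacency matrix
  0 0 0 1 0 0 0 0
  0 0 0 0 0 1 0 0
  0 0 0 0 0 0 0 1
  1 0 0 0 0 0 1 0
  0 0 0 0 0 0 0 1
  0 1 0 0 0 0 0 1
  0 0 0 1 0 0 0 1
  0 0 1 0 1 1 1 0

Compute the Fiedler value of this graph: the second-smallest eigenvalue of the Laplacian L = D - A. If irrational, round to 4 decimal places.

With the vertex order [1, 2, 3, 4, 5, 6, 7, 8], the degrees are [1, 1, 1, 2, 1, 2, 2, 4], giving D = diag(1, 1, 1, 2, 1, 2, 2, 4) and L = D - A. The sorted Laplacian eigenvalues are [0, 0.2538, 0.5472, 1, 1.4689, 2.4066, 3.1504, 5.1732]; the algebraic connectivity is the second entry, 0.2538. The eigenvalues sum to 14, which equals trace(L) = 2|E|.

0.2538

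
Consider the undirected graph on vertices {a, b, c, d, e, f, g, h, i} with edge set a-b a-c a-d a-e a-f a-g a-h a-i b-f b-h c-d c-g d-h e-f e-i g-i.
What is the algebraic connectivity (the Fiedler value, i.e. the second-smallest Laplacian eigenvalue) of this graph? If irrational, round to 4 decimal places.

1.5858

With the vertex order [a, b, c, d, e, f, g, h, i], the degrees are [8, 3, 3, 3, 3, 3, 3, 3, 3], giving D = diag(8, 3, 3, 3, 3, 3, 3, 3, 3) and L = D - A. The sorted Laplacian eigenvalues are [0, 1.5858, 1.5858, 3, 3, 4.4142, 4.4142, 5, 9]; the algebraic connectivity is the second entry, 1.5858. The eigenvalues sum to 32, which equals trace(L) = 2|E|.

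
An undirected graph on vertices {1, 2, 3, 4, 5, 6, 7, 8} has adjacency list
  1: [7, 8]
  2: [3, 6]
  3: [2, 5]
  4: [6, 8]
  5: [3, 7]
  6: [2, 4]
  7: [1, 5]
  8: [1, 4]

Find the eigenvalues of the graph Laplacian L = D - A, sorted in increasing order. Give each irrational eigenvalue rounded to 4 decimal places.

[0, 0.5858, 0.5858, 2, 2, 3.4142, 3.4142, 4]

Reading degrees in the order [1, 2, 3, 4, 5, 6, 7, 8] gives [2, 2, 2, 2, 2, 2, 2, 2]; set D = diag(2, 2, 2, 2, 2, 2, 2, 2) and form L = D - A. L is symmetric positive semidefinite, so every eigenvalue is real and nonnegative. The single zero eigenvalue shows the graph is connected. There is one zero in the spectrum, matching the 1 component.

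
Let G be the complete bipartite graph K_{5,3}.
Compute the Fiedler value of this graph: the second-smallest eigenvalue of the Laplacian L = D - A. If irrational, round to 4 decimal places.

3

The graph has 8 vertices and degree multiset [5, 5, 5, 3, 3, 3, 3, 3]; D is the diagonal matrix of degrees and L = D - A. Computing the eigenvalues of L and sorting gives [0, 3, 3, 3, 3, 5, 5, 8]. The Fiedler value lambda_2 = 3 is strictly positive, so the graph is connected.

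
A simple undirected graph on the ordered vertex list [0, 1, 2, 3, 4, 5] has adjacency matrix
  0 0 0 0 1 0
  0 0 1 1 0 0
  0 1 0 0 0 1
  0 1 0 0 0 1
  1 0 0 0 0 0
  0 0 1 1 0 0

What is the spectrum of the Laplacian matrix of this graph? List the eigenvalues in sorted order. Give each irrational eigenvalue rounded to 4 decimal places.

[0, 0, 2, 2, 2, 4]

Reading degrees in the order [0, 1, 2, 3, 4, 5] gives [1, 2, 2, 2, 1, 2]; set D = diag(1, 2, 2, 2, 1, 2) and form L = D - A. Since every row of L sums to 0, the all-ones vector is in the kernel and 0 is an eigenvalue. The 2 zero eigenvalues correspond to the 2 connected components. The largest eigenvalue, 4, is at most the vertex count 6. There are 2 zeros in the spectrum, matching the 2 components.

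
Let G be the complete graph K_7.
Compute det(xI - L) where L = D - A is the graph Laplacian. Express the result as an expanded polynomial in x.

The graph has 7 vertices and degree multiset [6, 6, 6, 6, 6, 6, 6]; D is the diagonal matrix of degrees and L = D - A. Computing det(xI - L) by cofactor expansion (or equivalently via sum-over-permutations) gives x^7 - 42x^6 + 735x^5 - 6860x^4 + 36015x^3 - 100842x^2 + 117649x. The constant term is 0 because L is singular (the all-ones vector lies in its kernel). The eigenvalues sum to 42, which equals trace(L) = 2|E|.

x^7 - 42x^6 + 735x^5 - 6860x^4 + 36015x^3 - 100842x^2 + 117649x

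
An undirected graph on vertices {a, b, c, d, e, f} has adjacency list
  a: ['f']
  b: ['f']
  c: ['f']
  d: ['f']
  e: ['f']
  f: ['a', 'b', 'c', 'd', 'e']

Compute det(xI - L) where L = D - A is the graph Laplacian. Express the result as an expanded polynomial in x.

x^6 - 10x^5 + 30x^4 - 40x^3 + 25x^2 - 6x

With the vertex order [a, b, c, d, e, f], the degrees are [1, 1, 1, 1, 1, 5], giving D = diag(1, 1, 1, 1, 1, 5) and L = D - A. Computing det(xI - L) by cofactor expansion (or equivalently via sum-over-permutations) gives x^6 - 10x^5 + 30x^4 - 40x^3 + 25x^2 - 6x. Since p(0) = det(-L) = 0, x divides p(x). By the matrix-tree theorem the graph has (1/6) * product of the nonzero eigenvalues = 1 spanning tree. The eigenvalues sum to 10, which equals trace(L) = 2|E|.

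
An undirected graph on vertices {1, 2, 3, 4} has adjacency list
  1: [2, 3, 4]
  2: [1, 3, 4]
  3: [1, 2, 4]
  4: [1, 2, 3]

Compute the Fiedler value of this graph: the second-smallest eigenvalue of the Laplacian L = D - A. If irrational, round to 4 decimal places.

Each diagonal entry of L is the vertex degree and each off-diagonal entry is -1 where an edge is present, 0 otherwise; in the order [1, 2, 3, 4] the diagonal is [3, 3, 3, 3]. The smallest Laplacian eigenvalue is always 0. The next one, lambda_2 = 4, measures how hard the graph is to disconnect: larger values mean better connectivity.

4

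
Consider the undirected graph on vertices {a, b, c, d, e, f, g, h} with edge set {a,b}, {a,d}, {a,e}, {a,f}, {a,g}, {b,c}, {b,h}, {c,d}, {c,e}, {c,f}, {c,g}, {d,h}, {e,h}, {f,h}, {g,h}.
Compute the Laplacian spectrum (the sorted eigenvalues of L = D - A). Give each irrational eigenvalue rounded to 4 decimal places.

[0, 3, 3, 3, 3, 5, 5, 8]

Reading degrees in the order [a, b, c, d, e, f, g, h] gives [5, 3, 5, 3, 3, 3, 3, 5]; set D = diag(5, 3, 5, 3, 3, 3, 3, 5) and form L = D - A. L is symmetric positive semidefinite, so every eigenvalue is real and nonnegative. There is one zero in the spectrum, matching the 1 component. The eigenvalues sum to 30, which equals trace(L) = 2|E|.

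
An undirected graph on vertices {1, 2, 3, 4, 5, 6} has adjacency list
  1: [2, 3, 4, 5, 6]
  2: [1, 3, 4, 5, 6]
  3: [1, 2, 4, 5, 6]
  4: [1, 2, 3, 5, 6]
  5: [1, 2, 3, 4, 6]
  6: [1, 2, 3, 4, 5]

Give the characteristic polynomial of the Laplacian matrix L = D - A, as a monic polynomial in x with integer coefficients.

With the vertex order [1, 2, 3, 4, 5, 6], the degrees are [5, 5, 5, 5, 5, 5], giving D = diag(5, 5, 5, 5, 5, 5) and L = D - A. The eigenvalues of L are [0, 6, 6, 6, 6, 6]; the characteristic polynomial is the product of (x - lambda_i), which multiplies out to x^6 - 30x^5 + 360x^4 - 2160x^3 + 6480x^2 - 7776x. The constant term is 0 because L is singular (the all-ones vector lies in its kernel). There is one zero in the spectrum, matching the 1 component.

x^6 - 30x^5 + 360x^4 - 2160x^3 + 6480x^2 - 7776x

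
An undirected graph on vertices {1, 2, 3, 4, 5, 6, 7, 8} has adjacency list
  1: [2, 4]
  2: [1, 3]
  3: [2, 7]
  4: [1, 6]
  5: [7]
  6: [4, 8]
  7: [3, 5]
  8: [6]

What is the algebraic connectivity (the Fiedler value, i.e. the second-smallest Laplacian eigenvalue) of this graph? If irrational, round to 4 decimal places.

0.1522

With the vertex order [1, 2, 3, 4, 5, 6, 7, 8], the degrees are [2, 2, 2, 2, 1, 2, 2, 1], giving D = diag(2, 2, 2, 2, 1, 2, 2, 1) and L = D - A. The smallest Laplacian eigenvalue is always 0. The next one, lambda_2 = 0.1522, measures how hard the graph is to disconnect: larger values mean better connectivity.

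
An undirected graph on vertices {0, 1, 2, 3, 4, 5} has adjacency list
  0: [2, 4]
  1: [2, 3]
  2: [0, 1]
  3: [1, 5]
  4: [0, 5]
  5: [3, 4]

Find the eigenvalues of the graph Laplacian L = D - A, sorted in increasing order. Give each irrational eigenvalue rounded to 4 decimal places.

Each diagonal entry of L is the vertex degree and each off-diagonal entry is -1 where an edge is present, 0 otherwise; in the order [0, 1, 2, 3, 4, 5] the diagonal is [2, 2, 2, 2, 2, 2]. Diagonalising L (or applying a numerical eigensolver to the 6x6 matrix) gives the spectrum above. The largest eigenvalue, 4, is at most the vertex count 6.

[0, 1, 1, 3, 3, 4]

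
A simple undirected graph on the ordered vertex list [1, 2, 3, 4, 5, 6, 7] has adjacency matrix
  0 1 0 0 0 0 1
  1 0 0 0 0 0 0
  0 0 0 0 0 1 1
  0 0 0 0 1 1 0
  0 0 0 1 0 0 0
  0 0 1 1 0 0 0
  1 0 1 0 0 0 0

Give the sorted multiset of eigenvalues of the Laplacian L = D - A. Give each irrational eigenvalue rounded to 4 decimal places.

[0, 0.1981, 0.7530, 1.5550, 2.4450, 3.2470, 3.8019]

Each diagonal entry of L is the vertex degree and each off-diagonal entry is -1 where an edge is present, 0 otherwise; in the order [1, 2, 3, 4, 5, 6, 7] the diagonal is [2, 1, 2, 2, 1, 2, 2]. L is symmetric positive semidefinite, so every eigenvalue is real and nonnegative. The largest eigenvalue, 3.8019, is at most the vertex count 7.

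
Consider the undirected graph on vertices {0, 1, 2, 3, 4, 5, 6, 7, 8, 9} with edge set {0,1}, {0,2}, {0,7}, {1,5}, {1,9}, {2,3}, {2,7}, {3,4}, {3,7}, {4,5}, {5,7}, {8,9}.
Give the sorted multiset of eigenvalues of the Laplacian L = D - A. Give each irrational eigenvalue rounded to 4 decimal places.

Each diagonal entry of L is the vertex degree and each off-diagonal entry is -1 where an edge is present, 0 otherwise; in the order [0, 1, 2, 3, 4, 5, 6, 7, 8, 9] the diagonal is [3, 3, 3, 3, 2, 3, 0, 4, 1, 2]. L is symmetric positive semidefinite, so every eigenvalue is real and nonnegative. The 2 zero eigenvalues correspond to the 2 connected components. The eigenvalues sum to 24, which equals trace(L) = 2|E|.

[0, 0, 0.3408, 1.4859, 1.7118, 2.7205, 3.4793, 4.0905, 4.4609, 5.7103]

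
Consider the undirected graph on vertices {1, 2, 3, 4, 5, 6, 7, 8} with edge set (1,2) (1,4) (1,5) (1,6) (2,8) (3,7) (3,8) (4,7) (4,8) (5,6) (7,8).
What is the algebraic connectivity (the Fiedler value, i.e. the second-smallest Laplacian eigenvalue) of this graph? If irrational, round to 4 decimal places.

0.5307

Each diagonal entry of L is the vertex degree and each off-diagonal entry is -1 where an edge is present, 0 otherwise; in the order [1, 2, 3, 4, 5, 6, 7, 8] the diagonal is [4, 2, 2, 3, 2, 2, 3, 4]. The smallest Laplacian eigenvalue is always 0. The next one, lambda_2 = 0.5307, measures how hard the graph is to disconnect: larger values mean better connectivity. By the matrix-tree theorem the graph has (1/8) * product of the nonzero eigenvalues = 87 spanning trees.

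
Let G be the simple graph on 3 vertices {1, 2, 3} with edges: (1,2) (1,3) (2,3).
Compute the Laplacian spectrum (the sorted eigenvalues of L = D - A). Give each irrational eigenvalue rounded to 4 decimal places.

Reading degrees in the order [1, 2, 3] gives [2, 2, 2]; set D = diag(2, 2, 2) and form L = D - A. Diagonalising L (or applying a numerical eigensolver to the 3x3 matrix) gives the spectrum above. The single zero eigenvalue shows the graph is connected. There is one zero in the spectrum, matching the 1 component. By the matrix-tree theorem the graph has (1/3) * product of the nonzero eigenvalues = 3 spanning trees.

[0, 3, 3]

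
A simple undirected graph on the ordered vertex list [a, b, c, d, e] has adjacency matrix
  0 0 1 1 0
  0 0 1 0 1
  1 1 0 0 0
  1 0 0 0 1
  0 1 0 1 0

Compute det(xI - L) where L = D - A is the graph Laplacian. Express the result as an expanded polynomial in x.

Reading degrees in the order [a, b, c, d, e] gives [2, 2, 2, 2, 2]; set D = diag(2, 2, 2, 2, 2) and form L = D - A. Computing det(xI - L) by cofactor expansion (or equivalently via sum-over-permutations) gives x^5 - 10x^4 + 35x^3 - 50x^2 + 25x. Since p(0) = det(-L) = 0, x divides p(x). The largest eigenvalue, 3.6180, is at most the vertex count 5.

x^5 - 10x^4 + 35x^3 - 50x^2 + 25x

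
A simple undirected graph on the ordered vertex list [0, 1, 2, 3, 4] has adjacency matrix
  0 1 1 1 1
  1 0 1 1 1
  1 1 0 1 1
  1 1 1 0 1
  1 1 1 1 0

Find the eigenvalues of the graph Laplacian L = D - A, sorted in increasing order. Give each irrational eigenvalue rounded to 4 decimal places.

[0, 5, 5, 5, 5]

With the vertex order [0, 1, 2, 3, 4], the degrees are [4, 4, 4, 4, 4], giving D = diag(4, 4, 4, 4, 4) and L = D - A. Since every row of L sums to 0, the all-ones vector is in the kernel and 0 is an eigenvalue. By the matrix-tree theorem the graph has (1/5) * product of the nonzero eigenvalues = 125 spanning trees.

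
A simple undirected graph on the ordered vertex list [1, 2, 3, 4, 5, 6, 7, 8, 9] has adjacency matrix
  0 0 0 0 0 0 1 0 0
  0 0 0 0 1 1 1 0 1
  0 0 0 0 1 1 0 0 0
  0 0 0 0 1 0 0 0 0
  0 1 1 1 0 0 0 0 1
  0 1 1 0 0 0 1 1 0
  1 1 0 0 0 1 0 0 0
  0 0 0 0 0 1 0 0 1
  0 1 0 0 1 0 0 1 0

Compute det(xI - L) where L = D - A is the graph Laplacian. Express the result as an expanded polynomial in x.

x^9 - 24x^8 + 238x^7 - 1264x^6 + 3900x^5 - 7096x^4 + 7358x^3 - 3928x^2 + 819x

Reading degrees in the order [1, 2, 3, 4, 5, 6, 7, 8, 9] gives [1, 4, 2, 1, 4, 4, 3, 2, 3]; set D = diag(1, 4, 2, 1, 4, 4, 3, 2, 3) and form L = D - A. Computing det(xI - L) by cofactor expansion (or equivalently via sum-over-permutations) gives x^9 - 24x^8 + 238x^7 - 1264x^6 + 3900x^5 - 7096x^4 + 7358x^3 - 3928x^2 + 819x. Since p(0) = det(-L) = 0, x divides p(x). The eigenvalues sum to 24, which equals trace(L) = 2|E|.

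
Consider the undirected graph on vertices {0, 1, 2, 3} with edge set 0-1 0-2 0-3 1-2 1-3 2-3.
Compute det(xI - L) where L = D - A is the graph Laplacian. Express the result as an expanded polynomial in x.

Reading degrees in the order [0, 1, 2, 3] gives [3, 3, 3, 3]; set D = diag(3, 3, 3, 3) and form L = D - A. L has integer entries, so p(x) = det(xI - L) has integer coefficients. Expanding the determinant yields x^4 - 12x^3 + 48x^2 - 64x. Since p(0) = det(-L) = 0, x divides p(x). The largest eigenvalue, 4, is at most the vertex count 4. By the matrix-tree theorem the graph has (1/4) * product of the nonzero eigenvalues = 16 spanning trees.

x^4 - 12x^3 + 48x^2 - 64x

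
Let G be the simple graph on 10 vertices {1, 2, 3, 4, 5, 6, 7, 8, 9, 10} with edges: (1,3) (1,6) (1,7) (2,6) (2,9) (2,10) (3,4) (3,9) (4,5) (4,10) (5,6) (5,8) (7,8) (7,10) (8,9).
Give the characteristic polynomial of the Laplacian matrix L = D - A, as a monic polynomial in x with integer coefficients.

x^10 - 30x^9 + 390x^8 - 2880x^7 + 13305x^6 - 39882x^5 + 77640x^4 - 94800x^3 + 66000x^2 - 20000x

With the vertex order [1, 2, 3, 4, 5, 6, 7, 8, 9, 10], the degrees are [3, 3, 3, 3, 3, 3, 3, 3, 3, 3], giving D = diag(3, 3, 3, 3, 3, 3, 3, 3, 3, 3) and L = D - A. Computing det(xI - L) by cofactor expansion (or equivalently via sum-over-permutations) gives x^10 - 30x^9 + 390x^8 - 2880x^7 + 13305x^6 - 39882x^5 + 77640x^4 - 94800x^3 + 66000x^2 - 20000x. Since p(0) = det(-L) = 0, x divides p(x). There is one zero in the spectrum, matching the 1 component.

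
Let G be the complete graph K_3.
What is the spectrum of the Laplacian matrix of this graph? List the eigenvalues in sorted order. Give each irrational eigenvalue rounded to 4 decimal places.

The graph has 3 vertices and degree multiset [2, 2, 2]; D is the diagonal matrix of degrees and L = D - A. The multiplicity of 0 as a Laplacian eigenvalue equals the number of connected components. The eigenvalues sum to 6, which equals trace(L) = 2|E|.

[0, 3, 3]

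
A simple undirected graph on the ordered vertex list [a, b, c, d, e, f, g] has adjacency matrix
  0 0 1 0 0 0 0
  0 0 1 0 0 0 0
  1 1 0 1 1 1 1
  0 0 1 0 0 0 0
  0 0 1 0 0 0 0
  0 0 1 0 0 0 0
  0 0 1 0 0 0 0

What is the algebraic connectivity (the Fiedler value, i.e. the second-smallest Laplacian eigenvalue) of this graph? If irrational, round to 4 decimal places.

Reading degrees in the order [a, b, c, d, e, f, g] gives [1, 1, 6, 1, 1, 1, 1]; set D = diag(1, 1, 6, 1, 1, 1, 1) and form L = D - A. Computing the eigenvalues of L and sorting gives [0, 1, 1, 1, 1, 1, 7]. The Fiedler value lambda_2 = 1 is strictly positive, so the graph is connected. There is one zero in the spectrum, matching the 1 component.

1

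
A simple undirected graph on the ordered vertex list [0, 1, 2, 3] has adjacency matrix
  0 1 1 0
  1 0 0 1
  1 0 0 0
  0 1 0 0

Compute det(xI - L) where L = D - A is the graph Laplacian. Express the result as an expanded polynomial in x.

With the vertex order [0, 1, 2, 3], the degrees are [2, 2, 1, 1], giving D = diag(2, 2, 1, 1) and L = D - A. Computing det(xI - L) by cofactor expansion (or equivalently via sum-over-permutations) gives x^4 - 6x^3 + 10x^2 - 4x. The constant term is 0 because L is singular (the all-ones vector lies in its kernel). By the matrix-tree theorem the graph has (1/4) * product of the nonzero eigenvalues = 1 spanning tree.

x^4 - 6x^3 + 10x^2 - 4x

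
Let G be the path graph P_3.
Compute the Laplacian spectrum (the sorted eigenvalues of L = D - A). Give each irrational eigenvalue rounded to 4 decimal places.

The graph has 3 vertices and degree multiset [2, 1, 1]; D is the diagonal matrix of degrees and L = D - A. The multiplicity of 0 as a Laplacian eigenvalue equals the number of connected components. The single zero eigenvalue shows the graph is connected. By the matrix-tree theorem the graph has (1/3) * product of the nonzero eigenvalues = 1 spanning tree.

[0, 1, 3]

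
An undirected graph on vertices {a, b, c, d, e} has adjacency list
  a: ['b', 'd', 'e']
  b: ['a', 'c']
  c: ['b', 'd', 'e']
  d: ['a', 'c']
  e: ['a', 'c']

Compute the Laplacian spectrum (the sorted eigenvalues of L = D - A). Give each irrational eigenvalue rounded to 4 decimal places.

Each diagonal entry of L is the vertex degree and each off-diagonal entry is -1 where an edge is present, 0 otherwise; in the order [a, b, c, d, e] the diagonal is [3, 2, 3, 2, 2]. L is symmetric positive semidefinite, so every eigenvalue is real and nonnegative. The single zero eigenvalue shows the graph is connected.

[0, 2, 2, 3, 5]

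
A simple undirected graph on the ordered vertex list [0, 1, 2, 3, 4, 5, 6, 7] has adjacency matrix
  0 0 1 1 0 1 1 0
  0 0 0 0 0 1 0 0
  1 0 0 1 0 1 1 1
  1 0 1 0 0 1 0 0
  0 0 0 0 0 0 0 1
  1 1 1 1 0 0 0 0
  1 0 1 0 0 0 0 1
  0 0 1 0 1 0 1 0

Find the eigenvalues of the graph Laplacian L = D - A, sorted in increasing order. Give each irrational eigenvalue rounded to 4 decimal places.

With the vertex order [0, 1, 2, 3, 4, 5, 6, 7], the degrees are [4, 1, 5, 3, 1, 4, 3, 3], giving D = diag(4, 1, 5, 3, 1, 4, 3, 3) and L = D - A. The multiplicity of 0 as a Laplacian eigenvalue equals the number of connected components.

[0, 0.5624, 1.0571, 2.3642, 3.8712, 4.6402, 5.3795, 6.1253]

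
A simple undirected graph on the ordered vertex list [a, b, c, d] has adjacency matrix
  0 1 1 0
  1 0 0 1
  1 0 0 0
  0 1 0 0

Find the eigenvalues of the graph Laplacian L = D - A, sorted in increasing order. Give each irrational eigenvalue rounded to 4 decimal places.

Reading degrees in the order [a, b, c, d] gives [2, 2, 1, 1]; set D = diag(2, 2, 1, 1) and form L = D - A. Since every row of L sums to 0, the all-ones vector is in the kernel and 0 is an eigenvalue. The single zero eigenvalue shows the graph is connected. There is one zero in the spectrum, matching the 1 component.

[0, 0.5858, 2, 3.4142]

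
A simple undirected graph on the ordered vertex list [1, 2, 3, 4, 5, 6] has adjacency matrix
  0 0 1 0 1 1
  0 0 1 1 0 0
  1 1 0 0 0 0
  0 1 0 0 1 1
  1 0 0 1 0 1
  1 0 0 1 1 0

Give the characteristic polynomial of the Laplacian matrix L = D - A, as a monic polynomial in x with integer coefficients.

Each diagonal entry of L is the vertex degree and each off-diagonal entry is -1 where an edge is present, 0 otherwise; in the order [1, 2, 3, 4, 5, 6] the diagonal is [3, 2, 2, 3, 3, 3]. L has integer entries, so p(x) = det(xI - L) has integer coefficients. Expanding the determinant yields x^6 - 16x^5 + 98x^4 - 284x^3 + 384x^2 - 192x. Since p(0) = det(-L) = 0, x divides p(x). The largest eigenvalue, 4.7321, is at most the vertex count 6.

x^6 - 16x^5 + 98x^4 - 284x^3 + 384x^2 - 192x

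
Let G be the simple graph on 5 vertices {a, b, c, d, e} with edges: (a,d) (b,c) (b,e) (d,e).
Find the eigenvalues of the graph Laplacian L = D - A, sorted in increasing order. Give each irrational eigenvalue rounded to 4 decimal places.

With the vertex order [a, b, c, d, e], the degrees are [1, 2, 1, 2, 2], giving D = diag(1, 2, 1, 2, 2) and L = D - A. The multiplicity of 0 as a Laplacian eigenvalue equals the number of connected components.

[0, 0.3820, 1.3820, 2.6180, 3.6180]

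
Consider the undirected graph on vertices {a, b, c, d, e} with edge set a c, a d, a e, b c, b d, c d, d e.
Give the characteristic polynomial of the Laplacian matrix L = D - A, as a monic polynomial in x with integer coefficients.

Each diagonal entry of L is the vertex degree and each off-diagonal entry is -1 where an edge is present, 0 otherwise; in the order [a, b, c, d, e] the diagonal is [3, 2, 3, 4, 2]. Computing det(xI - L) by cofactor expansion (or equivalently via sum-over-permutations) gives x^5 - 14x^4 + 70x^3 - 146x^2 + 105x. The constant term is 0 because L is singular (the all-ones vector lies in its kernel).

x^5 - 14x^4 + 70x^3 - 146x^2 + 105x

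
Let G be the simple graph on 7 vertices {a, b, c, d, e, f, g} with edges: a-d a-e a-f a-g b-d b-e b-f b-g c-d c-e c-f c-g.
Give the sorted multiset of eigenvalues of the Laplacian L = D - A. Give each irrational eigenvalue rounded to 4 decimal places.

[0, 3, 3, 3, 4, 4, 7]

Each diagonal entry of L is the vertex degree and each off-diagonal entry is -1 where an edge is present, 0 otherwise; in the order [a, b, c, d, e, f, g] the diagonal is [4, 4, 4, 3, 3, 3, 3]. L is symmetric positive semidefinite, so every eigenvalue is real and nonnegative. The single zero eigenvalue shows the graph is connected.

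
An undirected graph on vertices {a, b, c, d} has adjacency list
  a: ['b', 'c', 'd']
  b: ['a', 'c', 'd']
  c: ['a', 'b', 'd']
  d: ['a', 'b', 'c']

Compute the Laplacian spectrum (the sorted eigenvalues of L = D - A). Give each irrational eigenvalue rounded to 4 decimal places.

Reading degrees in the order [a, b, c, d] gives [3, 3, 3, 3]; set D = diag(3, 3, 3, 3) and form L = D - A. L is symmetric positive semidefinite, so every eigenvalue is real and nonnegative. The single zero eigenvalue shows the graph is connected. By the matrix-tree theorem the graph has (1/4) * product of the nonzero eigenvalues = 16 spanning trees. There is one zero in the spectrum, matching the 1 component.

[0, 4, 4, 4]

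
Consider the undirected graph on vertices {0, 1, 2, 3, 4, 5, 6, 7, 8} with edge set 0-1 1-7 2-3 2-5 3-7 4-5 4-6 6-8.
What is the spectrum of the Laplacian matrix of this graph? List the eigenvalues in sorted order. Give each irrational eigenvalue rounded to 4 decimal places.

[0, 0.1206, 0.4679, 1, 1.6527, 2.3473, 3, 3.5321, 3.8794]

Reading degrees in the order [0, 1, 2, 3, 4, 5, 6, 7, 8] gives [1, 2, 2, 2, 2, 2, 2, 2, 1]; set D = diag(1, 2, 2, 2, 2, 2, 2, 2, 1) and form L = D - A. The multiplicity of 0 as a Laplacian eigenvalue equals the number of connected components. The largest eigenvalue, 3.8794, is at most the vertex count 9.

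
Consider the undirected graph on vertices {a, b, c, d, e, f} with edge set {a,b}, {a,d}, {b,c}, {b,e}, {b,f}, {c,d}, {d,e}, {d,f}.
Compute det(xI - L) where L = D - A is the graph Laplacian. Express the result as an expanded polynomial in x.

Reading degrees in the order [a, b, c, d, e, f] gives [2, 4, 2, 4, 2, 2]; set D = diag(2, 4, 2, 4, 2, 2) and form L = D - A. Computing det(xI - L) by cofactor expansion (or equivalently via sum-over-permutations) gives x^6 - 16x^5 + 96x^4 - 272x^3 + 368x^2 - 192x. Since p(0) = det(-L) = 0, x divides p(x). There is one zero in the spectrum, matching the 1 component.

x^6 - 16x^5 + 96x^4 - 272x^3 + 368x^2 - 192x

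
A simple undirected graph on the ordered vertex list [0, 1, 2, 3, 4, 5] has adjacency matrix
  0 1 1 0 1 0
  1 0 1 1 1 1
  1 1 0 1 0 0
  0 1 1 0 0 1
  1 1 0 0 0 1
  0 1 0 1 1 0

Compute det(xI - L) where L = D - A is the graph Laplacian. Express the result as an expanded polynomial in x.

x^6 - 20x^5 + 155x^4 - 580x^3 + 1045x^2 - 726x

With the vertex order [0, 1, 2, 3, 4, 5], the degrees are [3, 5, 3, 3, 3, 3], giving D = diag(3, 5, 3, 3, 3, 3) and L = D - A. Computing det(xI - L) by cofactor expansion (or equivalently via sum-over-permutations) gives x^6 - 20x^5 + 155x^4 - 580x^3 + 1045x^2 - 726x. Since p(0) = det(-L) = 0, x divides p(x).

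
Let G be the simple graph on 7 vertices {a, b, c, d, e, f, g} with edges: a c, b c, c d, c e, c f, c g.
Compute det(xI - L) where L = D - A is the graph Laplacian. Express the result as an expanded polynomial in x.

x^7 - 12x^6 + 45x^5 - 80x^4 + 75x^3 - 36x^2 + 7x

With the vertex order [a, b, c, d, e, f, g], the degrees are [1, 1, 6, 1, 1, 1, 1], giving D = diag(1, 1, 6, 1, 1, 1, 1) and L = D - A. Computing det(xI - L) by cofactor expansion (or equivalently via sum-over-permutations) gives x^7 - 12x^6 + 45x^5 - 80x^4 + 75x^3 - 36x^2 + 7x. The constant term is 0 because L is singular (the all-ones vector lies in its kernel). By the matrix-tree theorem the graph has (1/7) * product of the nonzero eigenvalues = 1 spanning tree.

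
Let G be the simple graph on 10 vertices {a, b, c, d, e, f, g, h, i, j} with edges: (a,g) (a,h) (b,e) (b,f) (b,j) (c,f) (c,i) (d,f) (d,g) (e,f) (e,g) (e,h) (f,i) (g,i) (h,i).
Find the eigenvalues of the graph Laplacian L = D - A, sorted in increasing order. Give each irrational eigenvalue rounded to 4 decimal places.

Reading degrees in the order [a, b, c, d, e, f, g, h, i, j] gives [2, 3, 2, 2, 4, 5, 4, 3, 4, 1]; set D = diag(2, 3, 2, 2, 4, 5, 4, 3, 4, 1) and form L = D - A. Since every row of L sums to 0, the all-ones vector is in the kernel and 0 is an eigenvalue. The largest eigenvalue, 6.8909, is at most the vertex count 10. There is one zero in the spectrum, matching the 1 component.

[0, 0.6120, 1.3126, 1.6820, 2.4002, 3.2137, 3.9005, 4.5439, 5.4441, 6.8909]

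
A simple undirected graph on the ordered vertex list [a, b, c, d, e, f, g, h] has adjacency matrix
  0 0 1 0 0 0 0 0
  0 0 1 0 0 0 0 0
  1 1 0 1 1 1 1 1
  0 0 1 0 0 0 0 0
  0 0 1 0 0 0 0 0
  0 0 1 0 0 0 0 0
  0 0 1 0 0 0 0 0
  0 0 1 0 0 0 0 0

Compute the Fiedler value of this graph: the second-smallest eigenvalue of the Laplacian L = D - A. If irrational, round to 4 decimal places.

1

With the vertex order [a, b, c, d, e, f, g, h], the degrees are [1, 1, 7, 1, 1, 1, 1, 1], giving D = diag(1, 1, 7, 1, 1, 1, 1, 1) and L = D - A. The smallest Laplacian eigenvalue is always 0. The next one, lambda_2 = 1, measures how hard the graph is to disconnect: larger values mean better connectivity.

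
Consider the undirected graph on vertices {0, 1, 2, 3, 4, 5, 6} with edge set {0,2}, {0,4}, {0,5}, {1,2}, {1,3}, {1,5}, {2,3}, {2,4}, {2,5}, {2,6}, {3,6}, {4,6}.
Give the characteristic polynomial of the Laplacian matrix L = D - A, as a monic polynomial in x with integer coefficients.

Reading degrees in the order [0, 1, 2, 3, 4, 5, 6] gives [3, 3, 6, 3, 3, 3, 3]; set D = diag(3, 3, 6, 3, 3, 3, 3) and form L = D - A. L has integer entries, so p(x) = det(xI - L) has integer coefficients. Expanding the determinant yields x^7 - 24x^6 + 231x^5 - 1140x^4 + 3036x^3 - 4128x^2 + 2240x. Since p(0) = det(-L) = 0, x divides p(x). By the matrix-tree theorem the graph has (1/7) * product of the nonzero eigenvalues = 320 spanning trees.

x^7 - 24x^6 + 231x^5 - 1140x^4 + 3036x^3 - 4128x^2 + 2240x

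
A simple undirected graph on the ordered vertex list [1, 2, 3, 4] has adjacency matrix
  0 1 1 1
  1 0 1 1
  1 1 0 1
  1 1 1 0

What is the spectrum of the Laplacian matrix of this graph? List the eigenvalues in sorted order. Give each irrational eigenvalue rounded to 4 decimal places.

[0, 4, 4, 4]

Reading degrees in the order [1, 2, 3, 4] gives [3, 3, 3, 3]; set D = diag(3, 3, 3, 3) and form L = D - A. The multiplicity of 0 as a Laplacian eigenvalue equals the number of connected components.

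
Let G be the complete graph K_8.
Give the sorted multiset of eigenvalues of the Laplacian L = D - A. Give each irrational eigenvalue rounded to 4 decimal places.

The graph has 8 vertices and degree multiset [7, 7, 7, 7, 7, 7, 7, 7]; D is the diagonal matrix of degrees and L = D - A. The multiplicity of 0 as a Laplacian eigenvalue equals the number of connected components. The single zero eigenvalue shows the graph is connected. The largest eigenvalue, 8, is at most the vertex count 8. The eigenvalues sum to 56, which equals trace(L) = 2|E|.

[0, 8, 8, 8, 8, 8, 8, 8]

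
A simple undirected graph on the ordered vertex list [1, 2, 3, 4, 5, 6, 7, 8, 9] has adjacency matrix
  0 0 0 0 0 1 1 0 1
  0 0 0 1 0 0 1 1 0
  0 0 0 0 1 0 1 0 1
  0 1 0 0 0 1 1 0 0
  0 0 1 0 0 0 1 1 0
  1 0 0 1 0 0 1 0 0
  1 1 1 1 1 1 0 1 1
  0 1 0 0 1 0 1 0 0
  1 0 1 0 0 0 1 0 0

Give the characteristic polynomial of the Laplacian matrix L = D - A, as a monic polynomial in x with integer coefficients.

Each diagonal entry of L is the vertex degree and each off-diagonal entry is -1 where an edge is present, 0 otherwise; in the order [1, 2, 3, 4, 5, 6, 7, 8, 9] the diagonal is [3, 3, 3, 3, 3, 3, 8, 3, 3]. L has integer entries, so p(x) = det(xI - L) has integer coefficients. Expanding the determinant yields x^9 - 32x^8 + 428x^7 - 3136x^6 + 13786x^5 - 37232x^4 + 60276x^3 - 53424x^2 + 19845x. Since p(0) = det(-L) = 0, x divides p(x).

x^9 - 32x^8 + 428x^7 - 3136x^6 + 13786x^5 - 37232x^4 + 60276x^3 - 53424x^2 + 19845x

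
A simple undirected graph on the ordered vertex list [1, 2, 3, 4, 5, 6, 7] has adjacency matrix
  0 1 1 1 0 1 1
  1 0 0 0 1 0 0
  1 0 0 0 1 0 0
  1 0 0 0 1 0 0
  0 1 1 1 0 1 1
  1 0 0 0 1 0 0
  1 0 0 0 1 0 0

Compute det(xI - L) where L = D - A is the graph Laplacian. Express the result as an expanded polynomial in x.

x^7 - 20x^6 + 155x^5 - 600x^4 + 1240x^3 - 1312x^2 + 560x

Each diagonal entry of L is the vertex degree and each off-diagonal entry is -1 where an edge is present, 0 otherwise; in the order [1, 2, 3, 4, 5, 6, 7] the diagonal is [5, 2, 2, 2, 5, 2, 2]. L has integer entries, so p(x) = det(xI - L) has integer coefficients. Expanding the determinant yields x^7 - 20x^6 + 155x^5 - 600x^4 + 1240x^3 - 1312x^2 + 560x. Since p(0) = det(-L) = 0, x divides p(x). There is one zero in the spectrum, matching the 1 component. The eigenvalues sum to 20, which equals trace(L) = 2|E|.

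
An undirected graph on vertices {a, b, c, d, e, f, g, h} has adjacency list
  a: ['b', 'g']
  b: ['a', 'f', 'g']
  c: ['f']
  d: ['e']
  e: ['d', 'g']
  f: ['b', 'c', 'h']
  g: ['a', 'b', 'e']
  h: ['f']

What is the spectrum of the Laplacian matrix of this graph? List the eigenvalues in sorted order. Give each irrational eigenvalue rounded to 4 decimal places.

With the vertex order [a, b, c, d, e, f, g, h], the degrees are [2, 3, 1, 1, 2, 3, 3, 1], giving D = diag(2, 3, 1, 1, 2, 3, 3, 1) and L = D - A. Since every row of L sums to 0, the all-ones vector is in the kernel and 0 is an eigenvalue. The single zero eigenvalue shows the graph is connected. There is one zero in the spectrum, matching the 1 component. By the matrix-tree theorem the graph has (1/8) * product of the nonzero eigenvalues = 3 spanning trees.

[0, 0.2509, 0.7287, 1, 2.3349, 3, 4, 4.6855]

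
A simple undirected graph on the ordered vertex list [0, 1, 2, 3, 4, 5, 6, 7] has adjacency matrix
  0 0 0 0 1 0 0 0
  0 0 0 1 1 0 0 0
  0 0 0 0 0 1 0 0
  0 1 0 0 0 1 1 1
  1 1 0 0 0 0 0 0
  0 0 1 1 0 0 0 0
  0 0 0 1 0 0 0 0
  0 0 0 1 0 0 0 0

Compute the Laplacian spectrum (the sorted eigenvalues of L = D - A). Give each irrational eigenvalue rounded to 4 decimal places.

[0, 0.2538, 0.5472, 1, 1.4689, 2.4066, 3.1504, 5.1732]

With the vertex order [0, 1, 2, 3, 4, 5, 6, 7], the degrees are [1, 2, 1, 4, 2, 2, 1, 1], giving D = diag(1, 2, 1, 4, 2, 2, 1, 1) and L = D - A. Diagonalising L (or applying a numerical eigensolver to the 8x8 matrix) gives the spectrum above. The eigenvalues sum to 14, which equals trace(L) = 2|E|.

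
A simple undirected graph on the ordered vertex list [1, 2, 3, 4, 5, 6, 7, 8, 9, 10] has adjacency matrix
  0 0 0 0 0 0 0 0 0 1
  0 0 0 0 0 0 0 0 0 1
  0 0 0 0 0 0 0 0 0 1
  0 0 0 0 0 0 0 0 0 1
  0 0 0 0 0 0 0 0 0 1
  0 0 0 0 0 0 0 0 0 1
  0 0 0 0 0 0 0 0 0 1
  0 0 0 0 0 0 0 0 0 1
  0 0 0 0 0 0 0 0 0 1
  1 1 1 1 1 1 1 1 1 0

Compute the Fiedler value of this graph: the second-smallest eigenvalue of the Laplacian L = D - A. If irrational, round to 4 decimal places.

1

Each diagonal entry of L is the vertex degree and each off-diagonal entry is -1 where an edge is present, 0 otherwise; in the order [1, 2, 3, 4, 5, 6, 7, 8, 9, 10] the diagonal is [1, 1, 1, 1, 1, 1, 1, 1, 1, 9]. Computing the eigenvalues of L and sorting gives [0, 1, 1, 1, 1, 1, 1, 1, 1, 10]. The Fiedler value lambda_2 = 1 is strictly positive, so the graph is connected. The largest eigenvalue, 10, is at most the vertex count 10. By the matrix-tree theorem the graph has (1/10) * product of the nonzero eigenvalues = 1 spanning tree.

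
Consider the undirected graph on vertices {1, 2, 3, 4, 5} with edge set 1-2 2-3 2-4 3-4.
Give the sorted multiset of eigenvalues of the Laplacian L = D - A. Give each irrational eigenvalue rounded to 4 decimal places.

Each diagonal entry of L is the vertex degree and each off-diagonal entry is -1 where an edge is present, 0 otherwise; in the order [1, 2, 3, 4, 5] the diagonal is [1, 3, 2, 2, 0]. L is symmetric positive semidefinite, so every eigenvalue is real and nonnegative. The 2 zero eigenvalues correspond to the 2 connected components. The largest eigenvalue, 4, is at most the vertex count 5.

[0, 0, 1, 3, 4]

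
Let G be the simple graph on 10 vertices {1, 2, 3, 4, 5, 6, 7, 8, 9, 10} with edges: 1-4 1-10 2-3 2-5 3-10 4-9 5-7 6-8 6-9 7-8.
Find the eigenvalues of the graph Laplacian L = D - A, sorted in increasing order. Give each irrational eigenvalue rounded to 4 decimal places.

Reading degrees in the order [1, 2, 3, 4, 5, 6, 7, 8, 9, 10] gives [2, 2, 2, 2, 2, 2, 2, 2, 2, 2]; set D = diag(2, 2, 2, 2, 2, 2, 2, 2, 2, 2) and form L = D - A. L is symmetric positive semidefinite, so every eigenvalue is real and nonnegative. The single zero eigenvalue shows the graph is connected. There is one zero in the spectrum, matching the 1 component. The largest eigenvalue, 4, is at most the vertex count 10.

[0, 0.3820, 0.3820, 1.3820, 1.3820, 2.6180, 2.6180, 3.6180, 3.6180, 4]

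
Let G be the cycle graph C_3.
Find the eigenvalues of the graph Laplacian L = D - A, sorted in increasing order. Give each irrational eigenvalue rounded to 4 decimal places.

[0, 3, 3]

The graph has 3 vertices and degree multiset [2, 2, 2]; D is the diagonal matrix of degrees and L = D - A. L is symmetric positive semidefinite, so every eigenvalue is real and nonnegative. There is one zero in the spectrum, matching the 1 component.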